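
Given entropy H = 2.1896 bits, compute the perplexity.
4.5618

Perplexity is 2^H (or exp(H) for natural log).

H = 2.1896 bits
Perplexity = 2^2.1896 = 4.5618

Interpretation: The model's uncertainty is equivalent to choosing uniformly among 4.6 options.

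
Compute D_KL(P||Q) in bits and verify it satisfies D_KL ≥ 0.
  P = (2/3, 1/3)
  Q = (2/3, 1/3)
0.0000 bits

KL divergence satisfies the Gibbs inequality: D_KL(P||Q) ≥ 0 for all distributions P, Q.

D_KL(P||Q) = Σ p(x) log(p(x)/q(x))
Term by term:
  x=0: 2/3 × log_2[(2/3)/(2/3)] = 0.0000
  x=1: 1/3 × log_2[(1/3)/(1/3)] = 0.0000
D_KL(P||Q) = 0.0000 bits

D_KL(P||Q) = 0.0000 ≥ 0 ✓

This non-negativity is a fundamental property: relative entropy cannot be negative because it measures how different Q is from P.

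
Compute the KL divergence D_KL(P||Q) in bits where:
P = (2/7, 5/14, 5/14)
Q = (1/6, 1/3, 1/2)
0.0844 bits

KL divergence: D_KL(P||Q) = Σ p(x) log(p(x)/q(x))

Computing term by term:
  x=0: 2/7 × log_2[(2/7)/(1/6)] = 2/7 × 0.7776 = 0.2222
  x=1: 5/14 × log_2[(5/14)/(1/3)] = 5/14 × 0.0995 = 0.0355
  x=2: 5/14 × log_2[(5/14)/(1/2)] = 5/14 × -0.4854 = -0.1734

D_KL(P||Q) = 0.0844 bits

Note: KL divergence is always non-negative and equals 0 iff P = Q.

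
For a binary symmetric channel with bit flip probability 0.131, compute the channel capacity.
0.4398 bits

For a binary symmetric channel (BSC) with error probability p:
Capacity C = 1 - H(p) bits per symbol

where H(p) = -p log₂(p) - (1-p) log₂(1-p) is the binary entropy function.

H(0.131) = 0.5602 bits
C = 1 - 0.5602 = 0.4398 bits per symbol

This means we can reliably transmit up to 0.4398 bits of information per channel use.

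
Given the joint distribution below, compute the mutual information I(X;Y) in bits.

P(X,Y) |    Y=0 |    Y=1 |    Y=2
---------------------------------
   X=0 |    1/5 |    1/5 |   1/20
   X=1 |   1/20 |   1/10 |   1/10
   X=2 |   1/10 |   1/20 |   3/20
0.1366 bits

Mutual information: I(X;Y) = H(X) + H(Y) - H(X,Y)

Marginals:
P(X) = (9/20, 1/4, 3/10), H(X) = 1.5395 bits
P(Y) = (7/20, 7/20, 3/10), H(Y) = 1.5813 bits

Joint entropy: H(X,Y) = 2.9842 bits

I(X;Y) = 1.5395 + 1.5813 - 2.9842 = 0.1366 bits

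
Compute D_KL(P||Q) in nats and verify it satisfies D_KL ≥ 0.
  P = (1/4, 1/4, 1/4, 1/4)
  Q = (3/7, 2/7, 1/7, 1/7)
0.1117 nats

KL divergence satisfies the Gibbs inequality: D_KL(P||Q) ≥ 0 for all distributions P, Q.

D_KL(P||Q) = Σ p(x) log(p(x)/q(x))
Term by term:
  x=0: 1/4 × log_e[(1/4)/(3/7)] = -0.1347
  x=1: 1/4 × log_e[(1/4)/(2/7)] = -0.0334
  x=2: 1/4 × log_e[(1/4)/(1/7)] = 0.1399
  x=3: 1/4 × log_e[(1/4)/(1/7)] = 0.1399
D_KL(P||Q) = 0.1117 nats

D_KL(P||Q) = 0.1117 ≥ 0 ✓

This non-negativity is a fundamental property: relative entropy cannot be negative because it measures how different Q is from P.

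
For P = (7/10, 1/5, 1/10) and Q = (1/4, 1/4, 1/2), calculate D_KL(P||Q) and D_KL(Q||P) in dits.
D_KL(P||Q) = 0.2237, D_KL(Q||P) = 0.2619

KL divergence is not symmetric: D_KL(P||Q) ≠ D_KL(Q||P) in general.

D_KL(P||Q) = 0.2237 dits
D_KL(Q||P) = 0.2619 dits

No, they are not equal!

This asymmetry is why KL divergence is not a true distance metric.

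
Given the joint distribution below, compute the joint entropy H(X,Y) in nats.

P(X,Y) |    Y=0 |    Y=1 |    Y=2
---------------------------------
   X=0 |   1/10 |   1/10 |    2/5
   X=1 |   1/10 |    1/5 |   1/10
1.6094 nats

Joint entropy is H(X,Y) = -Σ_{x,y} p(x,y) log p(x,y).

Summing over all non-zero entries:
H(X,Y) = -[1/10·log_e(1/10) + 1/10·log_e(1/10) + 2/5·log_e(2/5) + 1/10·log_e(1/10) + 1/5·log_e(1/5) + 1/10·log_e(1/10)]
H(X,Y) = 1.6094 nats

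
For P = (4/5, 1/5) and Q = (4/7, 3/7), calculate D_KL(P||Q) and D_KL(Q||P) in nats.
D_KL(P||Q) = 0.1167, D_KL(Q||P) = 0.1344

KL divergence is not symmetric: D_KL(P||Q) ≠ D_KL(Q||P) in general.

D_KL(P||Q) = 0.1167 nats
D_KL(Q||P) = 0.1344 nats

No, they are not equal!

This asymmetry is why KL divergence is not a true distance metric.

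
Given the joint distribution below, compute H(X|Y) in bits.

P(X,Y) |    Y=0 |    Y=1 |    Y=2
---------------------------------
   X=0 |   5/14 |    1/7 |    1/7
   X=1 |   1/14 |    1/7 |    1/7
0.8500 bits

Using the chain rule: H(X|Y) = H(X,Y) - H(Y)

First, compute H(X,Y) = 2.4067 bits

Marginal P(Y) = (3/7, 2/7, 2/7)
H(Y) = 1.5567 bits

H(X|Y) = H(X,Y) - H(Y) = 2.4067 - 1.5567 = 0.8500 bits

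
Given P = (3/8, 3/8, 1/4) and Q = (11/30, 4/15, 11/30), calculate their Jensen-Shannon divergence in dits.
0.0044 dits

Jensen-Shannon divergence is:
JSD(P||Q) = 0.5 × D_KL(P||M) + 0.5 × D_KL(Q||M)
where M = 0.5 × (P + Q) is the mixture distribution.

M = 0.5 × (3/8, 3/8, 1/4) + 0.5 × (11/30, 4/15, 11/30) = (0.370833, 0.320833, 0.308333)

D_KL(P||M) = 0.0045 dits
D_KL(Q||M) = 0.0044 dits

JSD(P||Q) = 0.5 × 0.0045 + 0.5 × 0.0044 = 0.0044 dits

Unlike KL divergence, JSD is symmetric and bounded: 0 ≤ JSD ≤ log(2).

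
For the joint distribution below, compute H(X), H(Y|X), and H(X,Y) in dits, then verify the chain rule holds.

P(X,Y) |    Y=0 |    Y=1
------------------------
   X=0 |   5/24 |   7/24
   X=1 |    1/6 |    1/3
H(X,Y) = 0.5867, H(X) = 0.3010, H(Y|X) = 0.2857 (all in dits)

Chain rule: H(X,Y) = H(X) + H(Y|X)

Left side — joint entropy directly:
H(X,Y) = -Σ p(x,y) log p(x,y) = 0.5867 dits

Right side — compute H(Y|X) from the conditional distributions:
P(X) = (1/2, 1/2), so H(X) = 0.3010 dits
H(Y|X) = Σ_x P(X=x) · H(Y|X=x):
  P(Y|X=0) = (5/12, 7/12), H(Y|X=0) = 0.2950, weight P(X=0) = 1/2
  P(Y|X=1) = (1/3, 2/3), H(Y|X=1) = 0.2764, weight P(X=1) = 1/2
H(Y|X) = 0.2857 dits

H(X) + H(Y|X) = 0.3010 + 0.2857 = 0.5867 dits

Both sides equal 0.5867 dits. ✓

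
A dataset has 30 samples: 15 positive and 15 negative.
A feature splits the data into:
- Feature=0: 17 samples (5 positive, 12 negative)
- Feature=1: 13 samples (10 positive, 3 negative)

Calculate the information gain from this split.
0.1670 bits

Information Gain = H(Y) - H(Y|Feature)

Before split:
P(positive) = 15/30 = 0.5000
H(Y) = 1.0000 bits

After split:
Feature=0: H = 0.8740 bits (weight = 17/30)
Feature=1: H = 0.7793 bits (weight = 13/30)
H(Y|Feature) = (17/30)×0.8740 + (13/30)×0.7793 = 0.8330 bits

Information Gain = 1.0000 - 0.8330 = 0.1670 bits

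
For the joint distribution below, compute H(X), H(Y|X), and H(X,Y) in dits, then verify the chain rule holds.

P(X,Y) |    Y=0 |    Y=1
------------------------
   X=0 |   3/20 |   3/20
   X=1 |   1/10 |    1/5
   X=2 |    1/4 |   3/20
H(X,Y) = 0.7611, H(X) = 0.4729, H(Y|X) = 0.2882 (all in dits)

Chain rule: H(X,Y) = H(X) + H(Y|X)

Left side — joint entropy directly:
H(X,Y) = -Σ p(x,y) log p(x,y) = 0.7611 dits

Right side — compute H(Y|X) from the conditional distributions:
P(X) = (3/10, 3/10, 2/5), so H(X) = 0.4729 dits
H(Y|X) = Σ_x P(X=x) · H(Y|X=x):
  P(Y|X=0) = (1/2, 1/2), H(Y|X=0) = 0.3010, weight P(X=0) = 3/10
  P(Y|X=1) = (1/3, 2/3), H(Y|X=1) = 0.2764, weight P(X=1) = 3/10
  P(Y|X=2) = (5/8, 3/8), H(Y|X=2) = 0.2873, weight P(X=2) = 2/5
H(Y|X) = 0.2882 dits

H(X) + H(Y|X) = 0.4729 + 0.2882 = 0.7611 dits

Both sides equal 0.7611 dits. ✓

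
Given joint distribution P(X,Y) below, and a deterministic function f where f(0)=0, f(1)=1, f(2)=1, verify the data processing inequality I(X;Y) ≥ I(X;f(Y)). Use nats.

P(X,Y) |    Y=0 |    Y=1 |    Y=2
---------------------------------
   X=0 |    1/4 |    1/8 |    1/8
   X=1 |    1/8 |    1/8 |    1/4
I(X;Y) = 0.0425, I(X;f(Y)) = 0.0338, inequality holds: 0.0425 ≥ 0.0338

Data Processing Inequality: For any Markov chain X → Y → Z, we have I(X;Y) ≥ I(X;Z).

Here Z = f(Y) is a deterministic function of Y, forming X → Y → Z.

Original I(X;Y) = 0.0425 nats

After applying f:
P(X,Z) where Z=f(Y):
- P(X,Z=0) = P(X,Y=0)
- P(X,Z=1) = P(X,Y=1) + P(X,Y=2)

I(X;Z) = I(X;f(Y)) = 0.0338 nats

Verification: 0.0425 ≥ 0.0338 ✓

Information cannot be created by processing; the function f can only lose information about X.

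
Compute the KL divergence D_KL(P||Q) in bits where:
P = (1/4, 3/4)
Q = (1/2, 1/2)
0.1887 bits

KL divergence: D_KL(P||Q) = Σ p(x) log(p(x)/q(x))

Computing term by term:
  x=0: 1/4 × log_2[(1/4)/(1/2)] = 1/4 × -1.0000 = -0.2500
  x=1: 3/4 × log_2[(3/4)/(1/2)] = 3/4 × 0.5850 = 0.4387

D_KL(P||Q) = 0.1887 bits

Note: KL divergence is always non-negative and equals 0 iff P = Q.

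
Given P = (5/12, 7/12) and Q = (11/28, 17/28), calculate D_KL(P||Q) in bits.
0.0017 bits

KL divergence: D_KL(P||Q) = Σ p(x) log(p(x)/q(x))

Computing term by term:
  x=0: 5/12 × log_2[(5/12)/(11/28)] = 5/12 × 0.0849 = 0.0354
  x=1: 7/12 × log_2[(7/12)/(17/28)] = 7/12 × -0.0577 = -0.0337

D_KL(P||Q) = 0.0017 bits

Note: KL divergence is always non-negative and equals 0 iff P = Q.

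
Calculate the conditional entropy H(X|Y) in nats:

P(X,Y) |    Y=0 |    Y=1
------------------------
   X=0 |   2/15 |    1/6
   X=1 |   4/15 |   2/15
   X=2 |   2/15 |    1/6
1.0648 nats

Using the chain rule: H(X|Y) = H(X,Y) - H(Y)

First, compute H(X,Y) = 1.7557 nats

Marginal P(Y) = (8/15, 7/15)
H(Y) = 0.6909 nats

H(X|Y) = H(X,Y) - H(Y) = 1.7557 - 0.6909 = 1.0648 nats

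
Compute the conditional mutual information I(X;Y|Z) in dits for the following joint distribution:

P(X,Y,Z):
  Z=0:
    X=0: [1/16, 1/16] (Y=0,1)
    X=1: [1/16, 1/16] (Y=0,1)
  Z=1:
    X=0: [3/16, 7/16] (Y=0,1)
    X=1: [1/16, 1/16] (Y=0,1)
0.0039 dits

Conditional mutual information: I(X;Y|Z) = H(X|Z) + H(Y|Z) - H(X,Y|Z)

H(Z) = 0.2442
H(X,Z) = 0.4662 → H(X|Z) = 0.2220
H(Y,Z) = 0.5268 → H(Y|Z) = 0.2826
H(X,Y,Z) = 0.7449 → H(X,Y|Z) = 0.5007

I(X;Y|Z) = 0.2220 + 0.2826 - 0.5007 = 0.0039 dits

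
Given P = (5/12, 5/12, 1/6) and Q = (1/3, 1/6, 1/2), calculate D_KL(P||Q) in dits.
0.1267 dits

KL divergence: D_KL(P||Q) = Σ p(x) log(p(x)/q(x))

Computing term by term:
  x=0: 5/12 × log_10[(5/12)/(1/3)] = 5/12 × 0.0969 = 0.0404
  x=1: 5/12 × log_10[(5/12)/(1/6)] = 5/12 × 0.3979 = 0.1658
  x=2: 1/6 × log_10[(1/6)/(1/2)] = 1/6 × -0.4771 = -0.0795

D_KL(P||Q) = 0.1267 dits

Note: KL divergence is always non-negative and equals 0 iff P = Q.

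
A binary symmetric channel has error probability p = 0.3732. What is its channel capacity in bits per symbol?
0.0469 bits

For a binary symmetric channel (BSC) with error probability p:
Capacity C = 1 - H(p) bits per symbol

where H(p) = -p log₂(p) - (1-p) log₂(1-p) is the binary entropy function.

H(0.3732) = 0.9531 bits
C = 1 - 0.9531 = 0.0469 bits per symbol

This means we can reliably transmit up to 0.0469 bits of information per channel use.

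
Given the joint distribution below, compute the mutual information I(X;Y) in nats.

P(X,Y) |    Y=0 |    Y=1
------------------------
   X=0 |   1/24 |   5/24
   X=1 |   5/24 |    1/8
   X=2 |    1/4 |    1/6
0.0796 nats

Mutual information: I(X;Y) = H(X) + H(Y) - H(X,Y)

Marginals:
P(X) = (1/4, 1/3, 5/12), H(X) = 1.0776 nats
P(Y) = (1/2, 1/2), H(Y) = 0.6931 nats

Joint entropy: H(X,Y) = 1.6911 nats

I(X;Y) = 1.0776 + 0.6931 - 1.6911 = 0.0796 nats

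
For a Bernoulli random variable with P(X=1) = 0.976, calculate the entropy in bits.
0.1633 bits

The binary entropy function is:
H(p) = -p log(p) - (1-p) log(1-p)

H(0.976) = -0.976 × log_2(0.976) - 0.024 × log_2(0.024)
H(0.976) = 0.1633 bits

Note: Binary entropy is maximized at p=0.5 (H=1 bit) and minimized at p=0 or p=1 (H=0).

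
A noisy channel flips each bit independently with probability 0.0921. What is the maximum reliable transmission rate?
0.5566 bits

For a binary symmetric channel (BSC) with error probability p:
Capacity C = 1 - H(p) bits per symbol

where H(p) = -p log₂(p) - (1-p) log₂(1-p) is the binary entropy function.

H(0.0921) = 0.4434 bits
C = 1 - 0.4434 = 0.5566 bits per symbol

This means we can reliably transmit up to 0.5566 bits of information per channel use.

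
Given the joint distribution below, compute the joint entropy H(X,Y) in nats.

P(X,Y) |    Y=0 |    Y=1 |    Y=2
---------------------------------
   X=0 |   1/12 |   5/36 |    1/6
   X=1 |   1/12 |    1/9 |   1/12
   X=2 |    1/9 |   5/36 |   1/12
2.1636 nats

Joint entropy is H(X,Y) = -Σ_{x,y} p(x,y) log p(x,y).

Summing over all non-zero entries:
H(X,Y) = -[1/12·log_e(1/12) + 5/36·log_e(5/36) + 1/6·log_e(1/6) + 1/12·log_e(1/12) + 1/9·log_e(1/9) + 1/12·log_e(1/12) + 1/9·log_e(1/9) + 5/36·log_e(5/36) + 1/12·log_e(1/12)]
H(X,Y) = 2.1636 nats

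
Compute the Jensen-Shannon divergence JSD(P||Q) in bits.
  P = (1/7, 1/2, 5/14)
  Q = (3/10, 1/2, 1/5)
0.0368 bits

Jensen-Shannon divergence is:
JSD(P||Q) = 0.5 × D_KL(P||M) + 0.5 × D_KL(Q||M)
where M = 0.5 × (P + Q) is the mixture distribution.

M = 0.5 × (1/7, 1/2, 5/14) + 0.5 × (3/10, 1/2, 1/5) = (0.221429, 1/2, 0.278571)

D_KL(P||M) = 0.0377 bits
D_KL(Q||M) = 0.0358 bits

JSD(P||Q) = 0.5 × 0.0377 + 0.5 × 0.0358 = 0.0368 bits

Unlike KL divergence, JSD is symmetric and bounded: 0 ≤ JSD ≤ log(2).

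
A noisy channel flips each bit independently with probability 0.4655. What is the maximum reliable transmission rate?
0.0034 bits

For a binary symmetric channel (BSC) with error probability p:
Capacity C = 1 - H(p) bits per symbol

where H(p) = -p log₂(p) - (1-p) log₂(1-p) is the binary entropy function.

H(0.4655) = 0.9966 bits
C = 1 - 0.9966 = 0.0034 bits per symbol

This means we can reliably transmit up to 0.0034 bits of information per channel use.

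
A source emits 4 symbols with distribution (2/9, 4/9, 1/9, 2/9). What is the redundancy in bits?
0.1634 bits

Redundancy measures how far a source is from maximum entropy:
R = H_max - H(X)

Maximum entropy for 4 symbols: H_max = log_2(4) = 2.0000 bits
Actual entropy: H(X) = 1.8366 bits
Redundancy: R = 2.0000 - 1.8366 = 0.1634 bits

This redundancy represents potential for compression: the source could be compressed by 0.1634 bits per symbol.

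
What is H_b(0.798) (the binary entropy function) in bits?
0.7259 bits

The binary entropy function is:
H(p) = -p log(p) - (1-p) log(1-p)

H(0.798) = -0.798 × log_2(0.798) - 0.202 × log_2(0.202)
H(0.798) = 0.7259 bits

Note: Binary entropy is maximized at p=0.5 (H=1 bit) and minimized at p=0 or p=1 (H=0).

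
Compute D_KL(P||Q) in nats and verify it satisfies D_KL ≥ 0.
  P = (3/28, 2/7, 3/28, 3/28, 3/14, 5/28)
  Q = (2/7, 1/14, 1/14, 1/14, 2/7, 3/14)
0.2837 nats

KL divergence satisfies the Gibbs inequality: D_KL(P||Q) ≥ 0 for all distributions P, Q.

D_KL(P||Q) = Σ p(x) log(p(x)/q(x))
Term by term:
  x=0: 3/28 × log_e[(3/28)/(2/7)] = -0.1051
  x=1: 2/7 × log_e[(2/7)/(1/14)] = 0.3961
  x=2: 3/28 × log_e[(3/28)/(1/14)] = 0.0434
  x=3: 3/28 × log_e[(3/28)/(1/14)] = 0.0434
  x=4: 3/14 × log_e[(3/14)/(2/7)] = -0.0616
  x=5: 5/28 × log_e[(5/28)/(3/14)] = -0.0326
D_KL(P||Q) = 0.2837 nats

D_KL(P||Q) = 0.2837 ≥ 0 ✓

This non-negativity is a fundamental property: relative entropy cannot be negative because it measures how different Q is from P.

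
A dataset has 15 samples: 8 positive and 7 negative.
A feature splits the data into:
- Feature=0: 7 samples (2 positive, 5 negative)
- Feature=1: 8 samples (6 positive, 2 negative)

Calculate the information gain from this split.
0.1613 bits

Information Gain = H(Y) - H(Y|Feature)

Before split:
P(positive) = 8/15 = 0.5333
H(Y) = 0.9968 bits

After split:
Feature=0: H = 0.8631 bits (weight = 7/15)
Feature=1: H = 0.8113 bits (weight = 8/15)
H(Y|Feature) = (7/15)×0.8631 + (8/15)×0.8113 = 0.8355 bits

Information Gain = 0.9968 - 0.8355 = 0.1613 bits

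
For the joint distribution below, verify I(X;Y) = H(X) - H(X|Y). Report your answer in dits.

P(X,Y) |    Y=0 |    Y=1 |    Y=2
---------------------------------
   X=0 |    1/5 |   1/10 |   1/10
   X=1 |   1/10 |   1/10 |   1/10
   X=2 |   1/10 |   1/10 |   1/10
I(X;Y) = 0.0060 dits

Mutual information has multiple equivalent forms:
- I(X;Y) = H(X) - H(X|Y)
- I(X;Y) = H(Y) - H(Y|X)
- I(X;Y) = H(X) + H(Y) - H(X,Y)

Computing all quantities:
H(X) = 0.4729, H(Y) = 0.4729, H(X,Y) = 0.9398
H(X|Y) = 0.4669, H(Y|X) = 0.4669

Verification:
H(X) - H(X|Y) = 0.4729 - 0.4669 = 0.0060
H(Y) - H(Y|X) = 0.4729 - 0.4669 = 0.0060
H(X) + H(Y) - H(X,Y) = 0.4729 + 0.4729 - 0.9398 = 0.0060

All forms give I(X;Y) = 0.0060 dits. ✓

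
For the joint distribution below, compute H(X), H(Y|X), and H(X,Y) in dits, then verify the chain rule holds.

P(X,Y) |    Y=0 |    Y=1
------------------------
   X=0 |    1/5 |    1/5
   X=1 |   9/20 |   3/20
H(X,Y) = 0.5592, H(X) = 0.2923, H(Y|X) = 0.2669 (all in dits)

Chain rule: H(X,Y) = H(X) + H(Y|X)

Left side — joint entropy directly:
H(X,Y) = -Σ p(x,y) log p(x,y) = 0.5592 dits

Right side — compute H(Y|X) from the conditional distributions:
P(X) = (2/5, 3/5), so H(X) = 0.2923 dits
H(Y|X) = Σ_x P(X=x) · H(Y|X=x):
  P(Y|X=0) = (1/2, 1/2), H(Y|X=0) = 0.3010, weight P(X=0) = 2/5
  P(Y|X=1) = (3/4, 1/4), H(Y|X=1) = 0.2442, weight P(X=1) = 3/5
H(Y|X) = 0.2669 dits

H(X) + H(Y|X) = 0.2923 + 0.2669 = 0.5592 dits

Both sides equal 0.5592 dits. ✓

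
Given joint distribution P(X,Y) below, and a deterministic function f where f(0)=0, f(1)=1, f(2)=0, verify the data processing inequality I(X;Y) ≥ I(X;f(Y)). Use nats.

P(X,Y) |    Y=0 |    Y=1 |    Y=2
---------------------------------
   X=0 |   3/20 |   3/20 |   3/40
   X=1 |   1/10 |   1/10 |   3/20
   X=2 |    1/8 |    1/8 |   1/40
I(X;Y) = 0.0519, I(X;f(Y)) = 0.0103, inequality holds: 0.0519 ≥ 0.0103

Data Processing Inequality: For any Markov chain X → Y → Z, we have I(X;Y) ≥ I(X;Z).

Here Z = f(Y) is a deterministic function of Y, forming X → Y → Z.

Original I(X;Y) = 0.0519 nats

After applying f:
P(X,Z) where Z=f(Y):
- P(X,Z=0) = P(X,Y=0) + P(X,Y=2)
- P(X,Z=1) = P(X,Y=1)

I(X;Z) = I(X;f(Y)) = 0.0103 nats

Verification: 0.0519 ≥ 0.0103 ✓

Information cannot be created by processing; the function f can only lose information about X.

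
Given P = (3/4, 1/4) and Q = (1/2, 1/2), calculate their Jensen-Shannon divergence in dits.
0.0147 dits

Jensen-Shannon divergence is:
JSD(P||Q) = 0.5 × D_KL(P||M) + 0.5 × D_KL(Q||M)
where M = 0.5 × (P + Q) is the mixture distribution.

M = 0.5 × (3/4, 1/4) + 0.5 × (1/2, 1/2) = (5/8, 3/8)

D_KL(P||M) = 0.0154 dits
D_KL(Q||M) = 0.0140 dits

JSD(P||Q) = 0.5 × 0.0154 + 0.5 × 0.0140 = 0.0147 dits

Unlike KL divergence, JSD is symmetric and bounded: 0 ≤ JSD ≤ log(2).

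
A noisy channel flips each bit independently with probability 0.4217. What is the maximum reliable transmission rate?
0.0178 bits

For a binary symmetric channel (BSC) with error probability p:
Capacity C = 1 - H(p) bits per symbol

where H(p) = -p log₂(p) - (1-p) log₂(1-p) is the binary entropy function.

H(0.4217) = 0.9822 bits
C = 1 - 0.9822 = 0.0178 bits per symbol

This means we can reliably transmit up to 0.0178 bits of information per channel use.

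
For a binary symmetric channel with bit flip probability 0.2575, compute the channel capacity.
0.1770 bits

For a binary symmetric channel (BSC) with error probability p:
Capacity C = 1 - H(p) bits per symbol

where H(p) = -p log₂(p) - (1-p) log₂(1-p) is the binary entropy function.

H(0.2575) = 0.8230 bits
C = 1 - 0.8230 = 0.1770 bits per symbol

This means we can reliably transmit up to 0.1770 bits of information per channel use.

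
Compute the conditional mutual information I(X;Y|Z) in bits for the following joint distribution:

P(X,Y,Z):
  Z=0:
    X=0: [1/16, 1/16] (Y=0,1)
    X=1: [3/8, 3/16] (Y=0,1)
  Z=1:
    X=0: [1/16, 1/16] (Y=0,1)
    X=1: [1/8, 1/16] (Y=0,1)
0.0148 bits

Conditional mutual information: I(X;Y|Z) = H(X|Z) + H(Y|Z) - H(X,Y|Z)

H(Z) = 0.8960
H(X,Z) = 1.6697 → H(X|Z) = 0.7737
H(Y,Z) = 1.8496 → H(Y|Z) = 0.9536
H(X,Y,Z) = 2.6085 → H(X,Y|Z) = 1.7124

I(X;Y|Z) = 0.7737 + 0.9536 - 1.7124 = 0.0148 bits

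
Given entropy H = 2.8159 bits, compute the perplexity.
7.0416

Perplexity is 2^H (or exp(H) for natural log).

H = 2.8159 bits
Perplexity = 2^2.8159 = 7.0416

Interpretation: The model's uncertainty is equivalent to choosing uniformly among 7.0 options.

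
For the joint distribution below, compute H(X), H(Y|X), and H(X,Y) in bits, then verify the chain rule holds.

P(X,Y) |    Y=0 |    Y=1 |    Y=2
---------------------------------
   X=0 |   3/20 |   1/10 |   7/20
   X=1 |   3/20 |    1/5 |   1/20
H(X,Y) = 2.3639, H(X) = 0.9710, H(Y|X) = 1.3929 (all in bits)

Chain rule: H(X,Y) = H(X) + H(Y|X)

Left side — joint entropy directly:
H(X,Y) = -Σ p(x,y) log p(x,y) = 2.3639 bits

Right side — compute H(Y|X) from the conditional distributions:
P(X) = (3/5, 2/5), so H(X) = 0.9710 bits
H(Y|X) = Σ_x P(X=x) · H(Y|X=x):
  P(Y|X=0) = (1/4, 1/6, 7/12), H(Y|X=0) = 1.3844, weight P(X=0) = 3/5
  P(Y|X=1) = (3/8, 1/2, 1/8), H(Y|X=1) = 1.4056, weight P(X=1) = 2/5
H(Y|X) = 1.3929 bits

H(X) + H(Y|X) = 0.9710 + 1.3929 = 2.3639 bits

Both sides equal 2.3639 bits. ✓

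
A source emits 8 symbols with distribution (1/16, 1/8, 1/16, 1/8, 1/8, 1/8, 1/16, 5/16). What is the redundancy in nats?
0.1564 nats

Redundancy measures how far a source is from maximum entropy:
R = H_max - H(X)

Maximum entropy for 8 symbols: H_max = log_e(8) = 2.0794 nats
Actual entropy: H(X) = 1.9231 nats
Redundancy: R = 2.0794 - 1.9231 = 0.1564 nats

This redundancy represents potential for compression: the source could be compressed by 0.1564 nats per symbol.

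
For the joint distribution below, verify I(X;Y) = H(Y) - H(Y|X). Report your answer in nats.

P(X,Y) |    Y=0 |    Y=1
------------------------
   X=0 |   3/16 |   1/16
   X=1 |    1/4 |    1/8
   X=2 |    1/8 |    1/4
I(X;Y) = 0.0673 nats

Mutual information has multiple equivalent forms:
- I(X;Y) = H(X) - H(X|Y)
- I(X;Y) = H(Y) - H(Y|X)
- I(X;Y) = H(X) + H(Y) - H(X,Y)

Computing all quantities:
H(X) = 1.0822, H(Y) = 0.6853, H(X,Y) = 1.7002
H(X|Y) = 1.0149, H(Y|X) = 0.6180

Verification:
H(X) - H(X|Y) = 1.0822 - 1.0149 = 0.0673
H(Y) - H(Y|X) = 0.6853 - 0.6180 = 0.0673
H(X) + H(Y) - H(X,Y) = 1.0822 + 0.6853 - 1.7002 = 0.0673

All forms give I(X;Y) = 0.0673 nats. ✓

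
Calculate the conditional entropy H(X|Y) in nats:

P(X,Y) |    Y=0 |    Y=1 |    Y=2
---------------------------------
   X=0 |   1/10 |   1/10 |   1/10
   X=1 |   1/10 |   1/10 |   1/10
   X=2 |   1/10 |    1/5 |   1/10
1.0751 nats

Using the chain rule: H(X|Y) = H(X,Y) - H(Y)

First, compute H(X,Y) = 2.1640 nats

Marginal P(Y) = (3/10, 2/5, 3/10)
H(Y) = 1.0889 nats

H(X|Y) = H(X,Y) - H(Y) = 2.1640 - 1.0889 = 1.0751 nats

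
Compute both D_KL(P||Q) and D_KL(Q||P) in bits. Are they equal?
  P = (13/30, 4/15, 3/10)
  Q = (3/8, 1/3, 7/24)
D_KL(P||Q) = 0.0167, D_KL(Q||P) = 0.0172

KL divergence is not symmetric: D_KL(P||Q) ≠ D_KL(Q||P) in general.

D_KL(P||Q) = 0.0167 bits
D_KL(Q||P) = 0.0172 bits

No, they are not equal!

This asymmetry is why KL divergence is not a true distance metric.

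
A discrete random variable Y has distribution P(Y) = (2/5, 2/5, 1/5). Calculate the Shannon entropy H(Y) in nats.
1.0549 nats

Shannon entropy is H(X) = -Σ p(x) log p(x).

For P = (2/5, 2/5, 1/5):
H = -2/5 × log_e(2/5) -2/5 × log_e(2/5) -1/5 × log_e(1/5)
H = 1.0549 nats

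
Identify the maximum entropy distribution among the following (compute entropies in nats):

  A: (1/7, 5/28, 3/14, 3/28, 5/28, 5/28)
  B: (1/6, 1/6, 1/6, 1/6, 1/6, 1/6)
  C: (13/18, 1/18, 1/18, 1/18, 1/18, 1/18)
B

For a discrete distribution over n outcomes, entropy is maximized by the uniform distribution.

Computing entropies:
H(A) = 1.7703 nats
H(B) = 1.7918 nats
H(C) = 1.0379 nats

The uniform distribution (where all probabilities equal 1/6) achieves the maximum entropy of log_e(6) = 1.7918 nats.

Distribution B has the highest entropy.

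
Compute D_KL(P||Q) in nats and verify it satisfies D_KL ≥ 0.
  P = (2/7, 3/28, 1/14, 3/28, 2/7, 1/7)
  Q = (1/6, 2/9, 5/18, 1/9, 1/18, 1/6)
0.4208 nats

KL divergence satisfies the Gibbs inequality: D_KL(P||Q) ≥ 0 for all distributions P, Q.

D_KL(P||Q) = Σ p(x) log(p(x)/q(x))
Term by term:
  x=0: 2/7 × log_e[(2/7)/(1/6)] = 0.1540
  x=1: 3/28 × log_e[(3/28)/(2/9)] = -0.0782
  x=2: 1/14 × log_e[(1/14)/(5/18)] = -0.0970
  x=3: 3/28 × log_e[(3/28)/(1/9)] = -0.0039
  x=4: 2/7 × log_e[(2/7)/(1/18)] = 0.4679
  x=5: 1/7 × log_e[(1/7)/(1/6)] = -0.0220
D_KL(P||Q) = 0.4208 nats

D_KL(P||Q) = 0.4208 ≥ 0 ✓

This non-negativity is a fundamental property: relative entropy cannot be negative because it measures how different Q is from P.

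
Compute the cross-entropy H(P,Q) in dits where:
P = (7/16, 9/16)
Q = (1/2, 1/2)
0.3010 dits

Cross-entropy: H(P,Q) = -Σ p(x) log q(x)

Alternatively: H(P,Q) = H(P) + D_KL(P||Q)
H(P) = 0.2976 dits
D_KL(P||Q) = 0.0034 dits

H(P,Q) = 0.2976 + 0.0034 = 0.3010 dits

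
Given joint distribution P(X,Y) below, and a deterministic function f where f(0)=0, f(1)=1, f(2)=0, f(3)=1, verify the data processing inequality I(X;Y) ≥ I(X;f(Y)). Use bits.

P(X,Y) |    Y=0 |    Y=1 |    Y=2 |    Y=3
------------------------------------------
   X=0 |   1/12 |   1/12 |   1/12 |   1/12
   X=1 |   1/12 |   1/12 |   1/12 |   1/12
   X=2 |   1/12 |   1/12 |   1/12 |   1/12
I(X;Y) = 0.0000, I(X;f(Y)) = 0.0000, inequality holds: 0.0000 ≥ 0.0000

Data Processing Inequality: For any Markov chain X → Y → Z, we have I(X;Y) ≥ I(X;Z).

Here Z = f(Y) is a deterministic function of Y, forming X → Y → Z.

Original I(X;Y) = 0.0000 bits

After applying f:
P(X,Z) where Z=f(Y):
- P(X,Z=0) = P(X,Y=0) + P(X,Y=2)
- P(X,Z=1) = P(X,Y=1) + P(X,Y=3)

I(X;Z) = I(X;f(Y)) = 0.0000 bits

Verification: 0.0000 ≥ 0.0000 ✓

Information cannot be created by processing; the function f can only lose information about X.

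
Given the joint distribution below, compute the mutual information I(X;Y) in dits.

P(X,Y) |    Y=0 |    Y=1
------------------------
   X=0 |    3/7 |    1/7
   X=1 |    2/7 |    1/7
0.0018 dits

Mutual information: I(X;Y) = H(X) + H(Y) - H(X,Y)

Marginals:
P(X) = (4/7, 3/7), H(X) = 0.2966 dits
P(Y) = (5/7, 2/7), H(Y) = 0.2598 dits

Joint entropy: H(X,Y) = 0.5546 dits

I(X;Y) = 0.2966 + 0.2598 - 0.5546 = 0.0018 dits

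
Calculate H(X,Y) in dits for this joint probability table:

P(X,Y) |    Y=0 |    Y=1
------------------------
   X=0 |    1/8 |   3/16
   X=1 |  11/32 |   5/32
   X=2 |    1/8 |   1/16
0.7227 dits

Joint entropy is H(X,Y) = -Σ_{x,y} p(x,y) log p(x,y).

Summing over all non-zero entries:
H(X,Y) = -[1/8·log_10(1/8) + 3/16·log_10(3/16) + 11/32·log_10(11/32) + 5/32·log_10(5/32) + 1/8·log_10(1/8) + 1/16·log_10(1/16)]
H(X,Y) = 0.7227 dits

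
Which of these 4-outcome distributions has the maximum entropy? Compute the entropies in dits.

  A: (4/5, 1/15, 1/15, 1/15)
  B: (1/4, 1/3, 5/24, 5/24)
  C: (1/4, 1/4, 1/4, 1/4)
C

For a discrete distribution over n outcomes, entropy is maximized by the uniform distribution.

Computing entropies:
H(A) = 0.3127 dits
H(B) = 0.5934 dits
H(C) = 0.6021 dits

The uniform distribution (where all probabilities equal 1/4) achieves the maximum entropy of log_10(4) = 0.6021 dits.

Distribution C has the highest entropy.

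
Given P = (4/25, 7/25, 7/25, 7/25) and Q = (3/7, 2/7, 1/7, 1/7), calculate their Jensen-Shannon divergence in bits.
0.0786 bits

Jensen-Shannon divergence is:
JSD(P||Q) = 0.5 × D_KL(P||M) + 0.5 × D_KL(Q||M)
where M = 0.5 × (P + Q) is the mixture distribution.

M = 0.5 × (4/25, 7/25, 7/25, 7/25) + 0.5 × (3/7, 2/7, 1/7, 1/7) = (0.294286, 0.282857, 0.211429, 0.211429)

D_KL(P||M) = 0.0822 bits
D_KL(Q||M) = 0.0750 bits

JSD(P||Q) = 0.5 × 0.0822 + 0.5 × 0.0750 = 0.0786 bits

Unlike KL divergence, JSD is symmetric and bounded: 0 ≤ JSD ≤ log(2).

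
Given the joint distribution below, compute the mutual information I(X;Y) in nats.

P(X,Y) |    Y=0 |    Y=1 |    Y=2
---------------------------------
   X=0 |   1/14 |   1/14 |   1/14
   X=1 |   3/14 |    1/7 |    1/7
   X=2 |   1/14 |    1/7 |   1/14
0.0214 nats

Mutual information: I(X;Y) = H(X) + H(Y) - H(X,Y)

Marginals:
P(X) = (3/14, 1/2, 2/7), H(X) = 1.0346 nats
P(Y) = (5/14, 5/14, 2/7), H(Y) = 1.0934 nats

Joint entropy: H(X,Y) = 2.1066 nats

I(X;Y) = 1.0346 + 1.0934 - 2.1066 = 0.0214 nats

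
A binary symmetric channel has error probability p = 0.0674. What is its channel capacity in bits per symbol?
0.6439 bits

For a binary symmetric channel (BSC) with error probability p:
Capacity C = 1 - H(p) bits per symbol

where H(p) = -p log₂(p) - (1-p) log₂(1-p) is the binary entropy function.

H(0.0674) = 0.3561 bits
C = 1 - 0.3561 = 0.6439 bits per symbol

This means we can reliably transmit up to 0.6439 bits of information per channel use.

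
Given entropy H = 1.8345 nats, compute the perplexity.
6.2620

Perplexity is e^H (or exp(H) for natural log).

H = 1.8345 nats
Perplexity = e^1.8345 = 6.2620

Interpretation: The model's uncertainty is equivalent to choosing uniformly among 6.3 options.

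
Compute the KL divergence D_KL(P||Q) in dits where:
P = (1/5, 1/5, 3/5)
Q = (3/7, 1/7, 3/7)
0.0507 dits

KL divergence: D_KL(P||Q) = Σ p(x) log(p(x)/q(x))

Computing term by term:
  x=0: 1/5 × log_10[(1/5)/(3/7)] = 1/5 × -0.3310 = -0.0662
  x=1: 1/5 × log_10[(1/5)/(1/7)] = 1/5 × 0.1461 = 0.0292
  x=2: 3/5 × log_10[(3/5)/(3/7)] = 3/5 × 0.1461 = 0.0877

D_KL(P||Q) = 0.0507 dits

Note: KL divergence is always non-negative and equals 0 iff P = Q.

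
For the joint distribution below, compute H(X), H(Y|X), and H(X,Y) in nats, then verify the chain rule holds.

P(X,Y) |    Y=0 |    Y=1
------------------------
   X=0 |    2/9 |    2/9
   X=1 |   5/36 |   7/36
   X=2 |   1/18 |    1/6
H(X,Y) = 1.7203, H(X) = 1.0609, H(Y|X) = 0.6594 (all in nats)

Chain rule: H(X,Y) = H(X) + H(Y|X)

Left side — joint entropy directly:
H(X,Y) = -Σ p(x,y) log p(x,y) = 1.7203 nats

Right side — compute H(Y|X) from the conditional distributions:
P(X) = (4/9, 1/3, 2/9), so H(X) = 1.0609 nats
H(Y|X) = Σ_x P(X=x) · H(Y|X=x):
  P(Y|X=0) = (1/2, 1/2), H(Y|X=0) = 0.6931, weight P(X=0) = 4/9
  P(Y|X=1) = (5/12, 7/12), H(Y|X=1) = 0.6792, weight P(X=1) = 1/3
  P(Y|X=2) = (1/4, 3/4), H(Y|X=2) = 0.5623, weight P(X=2) = 2/9
H(Y|X) = 0.6594 nats

H(X) + H(Y|X) = 1.0609 + 0.6594 = 1.7203 nats

Both sides equal 1.7203 nats. ✓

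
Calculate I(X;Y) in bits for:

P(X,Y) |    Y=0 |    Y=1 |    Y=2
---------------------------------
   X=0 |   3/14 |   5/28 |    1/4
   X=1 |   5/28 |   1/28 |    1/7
0.0390 bits

Mutual information: I(X;Y) = H(X) + H(Y) - H(X,Y)

Marginals:
P(X) = (9/14, 5/14), H(X) = 0.9403 bits
P(Y) = (11/28, 3/14, 11/28), H(Y) = 1.5353 bits

Joint entropy: H(X,Y) = 2.4366 bits

I(X;Y) = 0.9403 + 1.5353 - 2.4366 = 0.0390 bits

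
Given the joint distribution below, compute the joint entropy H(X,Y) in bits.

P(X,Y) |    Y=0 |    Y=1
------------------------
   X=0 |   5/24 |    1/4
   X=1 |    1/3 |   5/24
1.9713 bits

Joint entropy is H(X,Y) = -Σ_{x,y} p(x,y) log p(x,y).

Summing over all non-zero entries:
H(X,Y) = -[5/24·log_2(5/24) + 1/4·log_2(1/4) + 1/3·log_2(1/3) + 5/24·log_2(5/24)]
H(X,Y) = 1.9713 bits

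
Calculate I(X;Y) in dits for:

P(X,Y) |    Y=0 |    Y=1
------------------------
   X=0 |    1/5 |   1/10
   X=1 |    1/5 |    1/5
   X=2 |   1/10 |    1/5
0.0148 dits

Mutual information: I(X;Y) = H(X) + H(Y) - H(X,Y)

Marginals:
P(X) = (3/10, 2/5, 3/10), H(X) = 0.4729 dits
P(Y) = (1/2, 1/2), H(Y) = 0.3010 dits

Joint entropy: H(X,Y) = 0.7592 dits

I(X;Y) = 0.4729 + 0.3010 - 0.7592 = 0.0148 dits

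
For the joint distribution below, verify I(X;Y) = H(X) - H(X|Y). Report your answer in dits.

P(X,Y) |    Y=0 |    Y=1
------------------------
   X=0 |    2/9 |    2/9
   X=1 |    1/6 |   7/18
I(X;Y) = 0.0090 dits

Mutual information has multiple equivalent forms:
- I(X;Y) = H(X) - H(X|Y)
- I(X;Y) = H(Y) - H(Y|X)
- I(X;Y) = H(X) + H(Y) - H(X,Y)

Computing all quantities:
H(X) = 0.2983, H(Y) = 0.2902, H(X,Y) = 0.5795
H(X|Y) = 0.2893, H(Y|X) = 0.2812

Verification:
H(X) - H(X|Y) = 0.2983 - 0.2893 = 0.0090
H(Y) - H(Y|X) = 0.2902 - 0.2812 = 0.0090
H(X) + H(Y) - H(X,Y) = 0.2983 + 0.2902 - 0.5795 = 0.0090

All forms give I(X;Y) = 0.0090 dits. ✓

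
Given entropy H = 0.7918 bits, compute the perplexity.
1.7312

Perplexity is 2^H (or exp(H) for natural log).

H = 0.7918 bits
Perplexity = 2^0.7918 = 1.7312

Interpretation: The model's uncertainty is equivalent to choosing uniformly among 1.7 options.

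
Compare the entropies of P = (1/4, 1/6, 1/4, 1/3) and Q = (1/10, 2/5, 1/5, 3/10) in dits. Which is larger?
P

Computing entropies in dits:
H(P) = 0.5898
H(Q) = 0.5558

Distribution P has higher entropy.

Intuition: The distribution closer to uniform (more spread out) has higher entropy.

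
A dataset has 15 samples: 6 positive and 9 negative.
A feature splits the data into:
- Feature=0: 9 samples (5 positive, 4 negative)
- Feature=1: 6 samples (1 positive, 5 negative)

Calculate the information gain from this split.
0.1163 bits

Information Gain = H(Y) - H(Y|Feature)

Before split:
P(positive) = 6/15 = 0.4000
H(Y) = 0.9710 bits

After split:
Feature=0: H = 0.9911 bits (weight = 9/15)
Feature=1: H = 0.6500 bits (weight = 6/15)
H(Y|Feature) = (9/15)×0.9911 + (6/15)×0.6500 = 0.8547 bits

Information Gain = 0.9710 - 0.8547 = 0.1163 bits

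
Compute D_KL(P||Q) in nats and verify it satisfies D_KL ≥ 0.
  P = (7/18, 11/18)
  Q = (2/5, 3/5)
0.0003 nats

KL divergence satisfies the Gibbs inequality: D_KL(P||Q) ≥ 0 for all distributions P, Q.

D_KL(P||Q) = Σ p(x) log(p(x)/q(x))
Term by term:
  x=0: 7/18 × log_e[(7/18)/(2/5)] = -0.0110
  x=1: 11/18 × log_e[(11/18)/(3/5)] = 0.0112
D_KL(P||Q) = 0.0003 nats

D_KL(P||Q) = 0.0003 ≥ 0 ✓

This non-negativity is a fundamental property: relative entropy cannot be negative because it measures how different Q is from P.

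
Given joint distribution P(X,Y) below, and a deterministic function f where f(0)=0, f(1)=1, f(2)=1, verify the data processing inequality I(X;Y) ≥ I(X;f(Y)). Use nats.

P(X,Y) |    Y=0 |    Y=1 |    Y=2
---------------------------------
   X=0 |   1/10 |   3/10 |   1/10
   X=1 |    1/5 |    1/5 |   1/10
I(X;Y) = 0.0271, I(X;f(Y)) = 0.0242, inequality holds: 0.0271 ≥ 0.0242

Data Processing Inequality: For any Markov chain X → Y → Z, we have I(X;Y) ≥ I(X;Z).

Here Z = f(Y) is a deterministic function of Y, forming X → Y → Z.

Original I(X;Y) = 0.0271 nats

After applying f:
P(X,Z) where Z=f(Y):
- P(X,Z=0) = P(X,Y=0)
- P(X,Z=1) = P(X,Y=1) + P(X,Y=2)

I(X;Z) = I(X;f(Y)) = 0.0242 nats

Verification: 0.0271 ≥ 0.0242 ✓

Information cannot be created by processing; the function f can only lose information about X.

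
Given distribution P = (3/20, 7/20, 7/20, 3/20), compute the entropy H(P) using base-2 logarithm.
1.8813 bits

Shannon entropy is H(X) = -Σ p(x) log p(x).

For P = (3/20, 7/20, 7/20, 3/20):
H = -3/20 × log_2(3/20) -7/20 × log_2(7/20) -7/20 × log_2(7/20) -3/20 × log_2(3/20)
H = 1.8813 bits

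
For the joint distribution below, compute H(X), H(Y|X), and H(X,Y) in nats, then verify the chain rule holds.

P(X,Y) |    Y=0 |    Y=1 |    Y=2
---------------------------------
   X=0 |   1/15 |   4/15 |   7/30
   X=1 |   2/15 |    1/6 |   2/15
H(X,Y) = 1.7085, H(X) = 0.6842, H(Y|X) = 1.0243 (all in nats)

Chain rule: H(X,Y) = H(X) + H(Y|X)

Left side — joint entropy directly:
H(X,Y) = -Σ p(x,y) log p(x,y) = 1.7085 nats

Right side — compute H(Y|X) from the conditional distributions:
P(X) = (17/30, 13/30), so H(X) = 0.6842 nats
H(Y|X) = Σ_x P(X=x) · H(Y|X=x):
  P(Y|X=0) = (2/17, 8/17, 7/17), H(Y|X=0) = 0.9718, weight P(X=0) = 17/30
  P(Y|X=1) = (4/13, 5/13, 4/13), H(Y|X=1) = 1.0928, weight P(X=1) = 13/30
H(Y|X) = 1.0243 nats

H(X) + H(Y|X) = 0.6842 + 1.0243 = 1.7085 nats

Both sides equal 1.7085 nats. ✓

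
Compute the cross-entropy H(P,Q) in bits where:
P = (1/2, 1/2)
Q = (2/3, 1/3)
1.0850 bits

Cross-entropy: H(P,Q) = -Σ p(x) log q(x)

Alternatively: H(P,Q) = H(P) + D_KL(P||Q)
H(P) = 1.0000 bits
D_KL(P||Q) = 0.0850 bits

H(P,Q) = 1.0000 + 0.0850 = 1.0850 bits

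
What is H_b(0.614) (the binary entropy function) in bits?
0.9622 bits

The binary entropy function is:
H(p) = -p log(p) - (1-p) log(1-p)

H(0.614) = -0.614 × log_2(0.614) - 0.386 × log_2(0.386)
H(0.614) = 0.9622 bits

Note: Binary entropy is maximized at p=0.5 (H=1 bit) and minimized at p=0 or p=1 (H=0).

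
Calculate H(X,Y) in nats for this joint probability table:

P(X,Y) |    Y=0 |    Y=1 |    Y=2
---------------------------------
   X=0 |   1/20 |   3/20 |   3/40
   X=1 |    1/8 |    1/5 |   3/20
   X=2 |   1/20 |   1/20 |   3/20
2.0792 nats

Joint entropy is H(X,Y) = -Σ_{x,y} p(x,y) log p(x,y).

Summing over all non-zero entries:
H(X,Y) = -[1/20·log_e(1/20) + 3/20·log_e(3/20) + 3/40·log_e(3/40) + 1/8·log_e(1/8) + 1/5·log_e(1/5) + 3/20·log_e(3/20) + 1/20·log_e(1/20) + 1/20·log_e(1/20) + 3/20·log_e(3/20)]
H(X,Y) = 2.0792 nats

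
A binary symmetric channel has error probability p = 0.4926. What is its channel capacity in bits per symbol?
0.0002 bits

For a binary symmetric channel (BSC) with error probability p:
Capacity C = 1 - H(p) bits per symbol

where H(p) = -p log₂(p) - (1-p) log₂(1-p) is the binary entropy function.

H(0.4926) = 0.9998 bits
C = 1 - 0.9998 = 0.0002 bits per symbol

This means we can reliably transmit up to 0.0002 bits of information per channel use.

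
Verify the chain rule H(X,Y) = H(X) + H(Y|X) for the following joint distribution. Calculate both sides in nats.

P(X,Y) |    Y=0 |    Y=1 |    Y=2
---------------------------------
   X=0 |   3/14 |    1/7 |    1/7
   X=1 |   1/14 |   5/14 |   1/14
H(X,Y) = 1.6308, H(X) = 0.6931, H(Y|X) = 0.9377 (all in nats)

Chain rule: H(X,Y) = H(X) + H(Y|X)

Left side — joint entropy directly:
H(X,Y) = -Σ p(x,y) log p(x,y) = 1.6308 nats

Right side — compute H(Y|X) from the conditional distributions:
P(X) = (1/2, 1/2), so H(X) = 0.6931 nats
H(Y|X) = Σ_x P(X=x) · H(Y|X=x):
  P(Y|X=0) = (3/7, 2/7, 2/7), H(Y|X=0) = 1.0790, weight P(X=0) = 1/2
  P(Y|X=1) = (1/7, 5/7, 1/7), H(Y|X=1) = 0.7963, weight P(X=1) = 1/2
H(Y|X) = 0.9377 nats

H(X) + H(Y|X) = 0.6931 + 0.9377 = 1.6308 nats

Both sides equal 1.6308 nats. ✓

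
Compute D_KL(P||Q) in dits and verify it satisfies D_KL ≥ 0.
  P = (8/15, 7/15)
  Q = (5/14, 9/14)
0.0280 dits

KL divergence satisfies the Gibbs inequality: D_KL(P||Q) ≥ 0 for all distributions P, Q.

D_KL(P||Q) = Σ p(x) log(p(x)/q(x))
Term by term:
  x=0: 8/15 × log_10[(8/15)/(5/14)] = 0.0929
  x=1: 7/15 × log_10[(7/15)/(9/14)] = -0.0649
D_KL(P||Q) = 0.0280 dits

D_KL(P||Q) = 0.0280 ≥ 0 ✓

This non-negativity is a fundamental property: relative entropy cannot be negative because it measures how different Q is from P.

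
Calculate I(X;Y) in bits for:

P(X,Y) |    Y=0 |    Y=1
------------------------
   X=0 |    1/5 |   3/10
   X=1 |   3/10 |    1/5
0.0290 bits

Mutual information: I(X;Y) = H(X) + H(Y) - H(X,Y)

Marginals:
P(X) = (1/2, 1/2), H(X) = 1.0000 bits
P(Y) = (1/2, 1/2), H(Y) = 1.0000 bits

Joint entropy: H(X,Y) = 1.9710 bits

I(X;Y) = 1.0000 + 1.0000 - 1.9710 = 0.0290 bits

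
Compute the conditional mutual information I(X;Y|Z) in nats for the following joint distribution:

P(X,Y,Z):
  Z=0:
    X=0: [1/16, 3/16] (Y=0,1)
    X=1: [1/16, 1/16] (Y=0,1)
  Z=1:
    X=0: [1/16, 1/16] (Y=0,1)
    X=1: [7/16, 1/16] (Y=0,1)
0.0492 nats

Conditional mutual information: I(X;Y|Z) = H(X|Z) + H(Y|Z) - H(X,Y|Z)

H(Z) = 0.6616
H(X,Z) = 1.2130 → H(X|Z) = 0.5514
H(Y,Z) = 1.2130 → H(Y|Z) = 0.5514
H(X,Y,Z) = 1.7153 → H(X,Y|Z) = 1.0537

I(X;Y|Z) = 0.5514 + 0.5514 - 1.0537 = 0.0492 nats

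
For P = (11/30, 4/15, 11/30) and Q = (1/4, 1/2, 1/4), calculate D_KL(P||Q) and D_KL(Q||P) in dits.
D_KL(P||Q) = 0.0492, D_KL(Q||P) = 0.0533

KL divergence is not symmetric: D_KL(P||Q) ≠ D_KL(Q||P) in general.

D_KL(P||Q) = 0.0492 dits
D_KL(Q||P) = 0.0533 dits

No, they are not equal!

This asymmetry is why KL divergence is not a true distance metric.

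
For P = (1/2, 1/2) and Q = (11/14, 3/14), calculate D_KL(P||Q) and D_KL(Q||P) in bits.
D_KL(P||Q) = 0.2852, D_KL(Q||P) = 0.2504

KL divergence is not symmetric: D_KL(P||Q) ≠ D_KL(Q||P) in general.

D_KL(P||Q) = 0.2852 bits
D_KL(Q||P) = 0.2504 bits

No, they are not equal!

This asymmetry is why KL divergence is not a true distance metric.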